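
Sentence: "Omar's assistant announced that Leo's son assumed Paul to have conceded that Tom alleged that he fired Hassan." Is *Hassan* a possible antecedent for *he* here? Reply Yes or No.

*he* is a pronoun; Principle B requires it to be free in its binding domain — the clause headed by 'fired'.
— Hassan: object of the clause headed by 'fired'; is c-commanded by the pronoun; coreference would bind this R-expression — blocked (Principle C).

No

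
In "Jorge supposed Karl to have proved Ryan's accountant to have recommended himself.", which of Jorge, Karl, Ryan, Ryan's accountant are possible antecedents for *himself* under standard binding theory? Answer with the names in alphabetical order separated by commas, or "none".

Ryan's accountant

*himself* is a reflexive; Principle A requires it to be bound within its binding domain — the clause headed by 'recommended'.
— Jorge: subject of the matrix clause; c-commands the reflexive but lies outside its binding domain — cannot bind it (Principle A).
— Karl: subject of the clause headed by 'proved'; c-commands the reflexive but lies outside its binding domain — cannot bind it (Principle A).
— Ryan: possessor inside the subject DP of the clause headed by 'recommended'; does not c-command the reflexive — cannot bind it (Principle A).
— Ryan's accountant: subject of the clause headed by 'recommended'; c-commands the reflexive within its binding domain — allowed (Principle A).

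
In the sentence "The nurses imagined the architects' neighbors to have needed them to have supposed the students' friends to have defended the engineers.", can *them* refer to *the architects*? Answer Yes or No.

*them* is a pronoun; Principle B requires it to be free in its binding domain — the clause headed by 'needed'.
— the architects: possessor inside the subject DP of the clause headed by 'needed'; does not c-command the pronoun — Principle B does not apply; allowed.

Yes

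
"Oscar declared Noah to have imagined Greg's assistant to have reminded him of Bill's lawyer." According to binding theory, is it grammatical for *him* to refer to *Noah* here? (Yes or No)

Yes

*Noah* is an R-expression; Principle C requires it to be free (not bound by any c-commanding expression).
— him: object of the clause headed by 'reminded'; the pronoun does not c-command the R-expression — coreference allowed.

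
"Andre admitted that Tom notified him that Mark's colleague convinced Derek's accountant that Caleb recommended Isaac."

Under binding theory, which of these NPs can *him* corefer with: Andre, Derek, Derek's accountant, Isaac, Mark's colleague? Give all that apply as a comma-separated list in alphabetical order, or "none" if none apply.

Andre

*him* is a pronoun; Principle B requires it to be free in its binding domain — the clause headed by 'notified'.
— Andre: subject of the matrix clause; c-commands the pronoun but lies outside its binding domain — allowed.
— Derek: possessor inside the object DP of the clause headed by 'convinced'; is c-commanded by the pronoun; coreference would bind this R-expression — blocked (Principle C).
— Derek's accountant: object of the clause headed by 'convinced'; is c-commanded by the pronoun; coreference would bind this R-expression — blocked (Principle C).
— Isaac: object of the clause headed by 'recommended'; is c-commanded by the pronoun; coreference would bind this R-expression — blocked (Principle C).
— Mark's colleague: subject of the clause headed by 'convinced'; is c-commanded by the pronoun; coreference would bind this R-expression — blocked (Principle C).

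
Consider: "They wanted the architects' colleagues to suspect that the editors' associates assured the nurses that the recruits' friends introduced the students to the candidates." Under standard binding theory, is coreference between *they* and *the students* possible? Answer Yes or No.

No

*the students* is an R-expression; Principle C requires it to be free (not bound by any c-commanding expression).
— they: subject of the matrix clause; the pronoun c-commands the R-expression — coreference blocked (Principle C).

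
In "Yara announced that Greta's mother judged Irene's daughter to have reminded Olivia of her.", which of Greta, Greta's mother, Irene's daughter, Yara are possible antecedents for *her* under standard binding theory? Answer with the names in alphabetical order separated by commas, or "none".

*her* is a pronoun; Principle B requires it to be free in its binding domain — the clause headed by 'reminded'.
— Greta: possessor inside the subject DP of the clause headed by 'judged'; does not c-command the pronoun — Principle B does not apply; allowed.
— Greta's mother: subject of the clause headed by 'judged'; c-commands the pronoun but lies outside its binding domain — allowed.
— Irene's daughter: subject of the clause headed by 'reminded'; c-commands the pronoun within its binding domain — blocked (Principle B).
— Yara: subject of the matrix clause; c-commands the pronoun but lies outside its binding domain — allowed.

Greta, Greta's mother, Yara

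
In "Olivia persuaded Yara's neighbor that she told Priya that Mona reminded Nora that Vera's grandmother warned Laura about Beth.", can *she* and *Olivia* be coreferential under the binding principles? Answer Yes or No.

*Olivia* is an R-expression; Principle C requires it to be free (not bound by any c-commanding expression).
— she: subject of the clause headed by 'told'; the pronoun does not c-command the R-expression — coreference allowed.

Yes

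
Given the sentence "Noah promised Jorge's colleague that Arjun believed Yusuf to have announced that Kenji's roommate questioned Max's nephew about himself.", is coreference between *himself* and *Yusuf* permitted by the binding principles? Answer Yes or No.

*himself* is a reflexive; Principle A requires it to be bound within its binding domain — the clause headed by 'questioned'.
— Yusuf: subject of the clause headed by 'announced'; c-commands the reflexive but lies outside its binding domain — cannot bind it (Principle A).

No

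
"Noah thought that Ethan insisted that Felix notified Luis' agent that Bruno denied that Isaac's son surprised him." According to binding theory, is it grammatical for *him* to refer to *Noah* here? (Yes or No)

Yes

*Noah* is an R-expression; Principle C requires it to be free (not bound by any c-commanding expression).
— him: object of the clause headed by 'surprised'; the pronoun does not c-command the R-expression — coreference allowed.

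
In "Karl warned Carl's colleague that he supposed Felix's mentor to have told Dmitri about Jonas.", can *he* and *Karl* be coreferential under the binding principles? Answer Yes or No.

*Karl* is an R-expression; Principle C requires it to be free (not bound by any c-commanding expression).
— he: subject of the clause headed by 'supposed'; the pronoun does not c-command the R-expression — coreference allowed.

Yes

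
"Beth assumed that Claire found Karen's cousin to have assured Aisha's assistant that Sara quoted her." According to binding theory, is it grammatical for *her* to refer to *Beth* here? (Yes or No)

Yes

*Beth* is an R-expression; Principle C requires it to be free (not bound by any c-commanding expression).
— her: object of the clause headed by 'quoted'; the pronoun does not c-command the R-expression — coreference allowed.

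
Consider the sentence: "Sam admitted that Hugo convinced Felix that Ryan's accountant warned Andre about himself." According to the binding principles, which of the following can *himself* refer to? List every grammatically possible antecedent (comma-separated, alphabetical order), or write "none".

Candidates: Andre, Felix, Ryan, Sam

*himself* is a reflexive; Principle A requires it to be bound within its binding domain — the clause headed by 'warned'.
— Andre: object of the clause headed by 'warned'; c-commands the reflexive within its binding domain — allowed (Principle A).
— Felix: object of the clause headed by 'convinced'; c-commands the reflexive but lies outside its binding domain — cannot bind it (Principle A).
— Ryan: possessor inside the subject DP of the clause headed by 'warned'; does not c-command the reflexive — cannot bind it (Principle A).
— Sam: subject of the matrix clause; c-commands the reflexive but lies outside its binding domain — cannot bind it (Principle A).

Andre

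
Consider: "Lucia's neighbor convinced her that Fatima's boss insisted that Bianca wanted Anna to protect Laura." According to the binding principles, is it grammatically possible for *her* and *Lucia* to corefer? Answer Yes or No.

*her* is a pronoun; Principle B requires it to be free in its binding domain — the matrix clause.
— Lucia: possessor inside the subject DP of the matrix clause; does not c-command the pronoun — Principle B does not apply; allowed.

Yes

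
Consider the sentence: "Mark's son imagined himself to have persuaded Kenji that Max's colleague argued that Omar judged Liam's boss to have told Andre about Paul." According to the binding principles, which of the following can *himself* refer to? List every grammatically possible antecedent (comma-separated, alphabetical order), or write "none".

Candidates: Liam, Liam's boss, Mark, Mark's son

*himself* is a reflexive; Principle A requires it to be bound within its binding domain — the matrix clause.
— Liam: possessor inside the subject DP of the clause headed by 'told'; does not c-command the reflexive — cannot bind it (Principle A).
— Liam's boss: subject of the clause headed by 'told'; does not c-command the reflexive — cannot bind it (Principle A).
— Mark: possessor inside the subject DP of the matrix clause; does not c-command the reflexive — cannot bind it (Principle A).
— Mark's son: subject of the matrix clause; c-commands the reflexive within its binding domain — allowed (Principle A).

Mark's son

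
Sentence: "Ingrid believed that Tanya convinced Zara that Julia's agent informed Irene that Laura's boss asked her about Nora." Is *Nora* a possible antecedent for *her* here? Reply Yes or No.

No

*her* is a pronoun; Principle B requires it to be free in its binding domain — the clause headed by 'asked'.
— Nora: second object of the clause headed by 'asked'; is c-commanded by the pronoun; coreference would bind this R-expression — blocked (Principle C).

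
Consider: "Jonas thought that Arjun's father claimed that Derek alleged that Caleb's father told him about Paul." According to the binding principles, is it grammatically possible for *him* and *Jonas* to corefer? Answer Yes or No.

Yes

*him* is a pronoun; Principle B requires it to be free in its binding domain — the clause headed by 'told'.
— Jonas: subject of the matrix clause; c-commands the pronoun but lies outside its binding domain — allowed.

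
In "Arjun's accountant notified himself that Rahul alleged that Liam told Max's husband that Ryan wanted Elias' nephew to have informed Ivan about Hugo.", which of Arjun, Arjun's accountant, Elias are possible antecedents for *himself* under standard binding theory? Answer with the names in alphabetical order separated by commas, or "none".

Arjun's accountant

*himself* is a reflexive; Principle A requires it to be bound within its binding domain — the matrix clause.
— Arjun: possessor inside the subject DP of the matrix clause; does not c-command the reflexive — cannot bind it (Principle A).
— Arjun's accountant: subject of the matrix clause; c-commands the reflexive within its binding domain — allowed (Principle A).
— Elias: possessor inside the subject DP of the clause headed by 'informed'; does not c-command the reflexive — cannot bind it (Principle A).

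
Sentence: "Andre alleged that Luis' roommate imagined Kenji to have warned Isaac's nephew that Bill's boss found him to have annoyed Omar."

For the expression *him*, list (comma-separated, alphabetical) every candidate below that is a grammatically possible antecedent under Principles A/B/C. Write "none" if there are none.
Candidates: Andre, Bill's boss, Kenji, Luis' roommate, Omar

*him* is a pronoun; Principle B requires it to be free in its binding domain — the clause headed by 'found'.
— Andre: subject of the matrix clause; c-commands the pronoun but lies outside its binding domain — allowed.
— Bill's boss: subject of the clause headed by 'found'; c-commands the pronoun within its binding domain — blocked (Principle B).
— Kenji: subject of the clause headed by 'warned'; c-commands the pronoun but lies outside its binding domain — allowed.
— Luis' roommate: subject of the clause headed by 'imagined'; c-commands the pronoun but lies outside its binding domain — allowed.
— Omar: object of the clause headed by 'annoyed'; is c-commanded by the pronoun; coreference would bind this R-expression — blocked (Principle C).

Andre, Kenji, Luis' roommate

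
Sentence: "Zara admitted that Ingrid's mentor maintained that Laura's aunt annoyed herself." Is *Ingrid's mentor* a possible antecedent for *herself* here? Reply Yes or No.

No

*herself* is a reflexive; Principle A requires it to be bound within its binding domain — the clause headed by 'annoyed'.
— Ingrid's mentor: subject of the clause headed by 'maintained'; c-commands the reflexive but lies outside its binding domain — cannot bind it (Principle A).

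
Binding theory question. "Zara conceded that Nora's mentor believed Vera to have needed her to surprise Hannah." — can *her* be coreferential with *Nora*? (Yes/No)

*her* is a pronoun; Principle B requires it to be free in its binding domain — the clause headed by 'needed'.
— Nora: possessor inside the subject DP of the clause headed by 'believed'; does not c-command the pronoun — Principle B does not apply; allowed.

Yes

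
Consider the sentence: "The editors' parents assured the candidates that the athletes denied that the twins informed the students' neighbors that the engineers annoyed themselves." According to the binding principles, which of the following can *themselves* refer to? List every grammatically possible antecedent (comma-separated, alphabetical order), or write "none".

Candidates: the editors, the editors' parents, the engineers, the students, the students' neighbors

the engineers

*themselves* is a reflexive; Principle A requires it to be bound within its binding domain — the clause headed by 'annoyed'.
— the editors: possessor inside the subject DP of the matrix clause; does not c-command the reflexive — cannot bind it (Principle A).
— the editors' parents: subject of the matrix clause; c-commands the reflexive but lies outside its binding domain — cannot bind it (Principle A).
— the engineers: subject of the clause headed by 'annoyed'; c-commands the reflexive within its binding domain — allowed (Principle A).
— the students: possessor inside the object DP of the clause headed by 'informed'; does not c-command the reflexive — cannot bind it (Principle A).
— the students' neighbors: object of the clause headed by 'informed'; c-commands the reflexive but lies outside its binding domain — cannot bind it (Principle A).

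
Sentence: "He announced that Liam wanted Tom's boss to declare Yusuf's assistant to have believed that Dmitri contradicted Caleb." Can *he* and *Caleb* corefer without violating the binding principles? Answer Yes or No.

*Caleb* is an R-expression; Principle C requires it to be free (not bound by any c-commanding expression).
— he: subject of the matrix clause; the pronoun c-commands the R-expression — coreference blocked (Principle C).

No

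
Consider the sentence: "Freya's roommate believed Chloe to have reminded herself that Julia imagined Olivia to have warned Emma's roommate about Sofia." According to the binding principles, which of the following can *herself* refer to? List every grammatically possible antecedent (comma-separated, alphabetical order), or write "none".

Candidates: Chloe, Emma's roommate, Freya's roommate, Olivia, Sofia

*herself* is a reflexive; Principle A requires it to be bound within its binding domain — the clause headed by 'reminded'.
— Chloe: subject of the clause headed by 'reminded'; c-commands the reflexive within its binding domain — allowed (Principle A).
— Emma's roommate: object of the clause headed by 'warned'; does not c-command the reflexive — cannot bind it (Principle A).
— Freya's roommate: subject of the matrix clause; c-commands the reflexive but lies outside its binding domain — cannot bind it (Principle A).
— Olivia: subject of the clause headed by 'warned'; does not c-command the reflexive — cannot bind it (Principle A).
— Sofia: second object of the clause headed by 'warned'; does not c-command the reflexive — cannot bind it (Principle A).

Chloe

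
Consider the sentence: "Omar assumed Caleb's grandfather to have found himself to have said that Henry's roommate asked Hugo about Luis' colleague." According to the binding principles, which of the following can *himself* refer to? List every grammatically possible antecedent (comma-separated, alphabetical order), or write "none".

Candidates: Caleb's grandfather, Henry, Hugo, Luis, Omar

*himself* is a reflexive; Principle A requires it to be bound within its binding domain — the clause headed by 'found'.
— Caleb's grandfather: subject of the clause headed by 'found'; c-commands the reflexive within its binding domain — allowed (Principle A).
— Henry: possessor inside the subject DP of the clause headed by 'asked'; does not c-command the reflexive — cannot bind it (Principle A).
— Hugo: object of the clause headed by 'asked'; does not c-command the reflexive — cannot bind it (Principle A).
— Luis: possessor inside the second object DP of the clause headed by 'asked'; does not c-command the reflexive — cannot bind it (Principle A).
— Omar: subject of the matrix clause; c-commands the reflexive but lies outside its binding domain — cannot bind it (Principle A).

Caleb's grandfather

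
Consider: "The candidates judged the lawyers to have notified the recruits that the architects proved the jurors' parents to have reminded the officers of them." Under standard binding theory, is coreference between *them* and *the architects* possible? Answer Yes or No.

Yes

*the architects* is an R-expression; Principle C requires it to be free (not bound by any c-commanding expression).
— them: second object of the clause headed by 'reminded'; the pronoun does not c-command the R-expression — coreference allowed.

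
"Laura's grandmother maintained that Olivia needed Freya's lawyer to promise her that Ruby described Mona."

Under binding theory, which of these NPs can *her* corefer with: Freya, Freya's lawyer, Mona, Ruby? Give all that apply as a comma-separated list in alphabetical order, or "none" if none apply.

Freya

*her* is a pronoun; Principle B requires it to be free in its binding domain — the clause headed by 'promise'.
— Freya: possessor inside the subject DP of the clause headed by 'promise'; does not c-command the pronoun — Principle B does not apply; allowed.
— Freya's lawyer: subject of the clause headed by 'promise'; c-commands the pronoun within its binding domain — blocked (Principle B).
— Mona: object of the clause headed by 'described'; is c-commanded by the pronoun; coreference would bind this R-expression — blocked (Principle C).
— Ruby: subject of the clause headed by 'described'; is c-commanded by the pronoun; coreference would bind this R-expression — blocked (Principle C).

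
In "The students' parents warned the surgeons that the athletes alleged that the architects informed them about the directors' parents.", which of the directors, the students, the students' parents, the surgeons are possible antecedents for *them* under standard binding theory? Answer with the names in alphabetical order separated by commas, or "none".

the students, the students' parents, the surgeons

*them* is a pronoun; Principle B requires it to be free in its binding domain — the clause headed by 'informed'.
— the directors: possessor inside the second object DP of the clause headed by 'informed'; is c-commanded by the pronoun; coreference would bind this R-expression — blocked (Principle C).
— the students: possessor inside the subject DP of the matrix clause; does not c-command the pronoun — Principle B does not apply; allowed.
— the students' parents: subject of the matrix clause; c-commands the pronoun but lies outside its binding domain — allowed.
— the surgeons: object of the matrix clause; c-commands the pronoun but lies outside its binding domain — allowed.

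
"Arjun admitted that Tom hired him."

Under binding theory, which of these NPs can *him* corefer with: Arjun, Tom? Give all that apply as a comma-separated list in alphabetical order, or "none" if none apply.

Arjun

*him* is a pronoun; Principle B requires it to be free in its binding domain — the clause headed by 'hired'.
— Arjun: subject of the matrix clause; c-commands the pronoun but lies outside its binding domain — allowed.
— Tom: subject of the clause headed by 'hired'; c-commands the pronoun within its binding domain — blocked (Principle B).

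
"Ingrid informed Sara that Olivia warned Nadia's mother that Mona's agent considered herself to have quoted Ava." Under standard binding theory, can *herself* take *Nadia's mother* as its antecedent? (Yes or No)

*herself* is a reflexive; Principle A requires it to be bound within its binding domain — the clause headed by 'considered'.
— Nadia's mother: object of the clause headed by 'warned'; c-commands the reflexive but lies outside its binding domain — cannot bind it (Principle A).

No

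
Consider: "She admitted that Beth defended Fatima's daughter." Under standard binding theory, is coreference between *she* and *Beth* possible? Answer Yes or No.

*Beth* is an R-expression; Principle C requires it to be free (not bound by any c-commanding expression).
— she: subject of the matrix clause; the pronoun c-commands the R-expression — coreference blocked (Principle C).

No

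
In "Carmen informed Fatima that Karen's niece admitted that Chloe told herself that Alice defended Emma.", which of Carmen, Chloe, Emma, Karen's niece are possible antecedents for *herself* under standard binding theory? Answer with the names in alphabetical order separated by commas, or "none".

*herself* is a reflexive; Principle A requires it to be bound within its binding domain — the clause headed by 'told'.
— Carmen: subject of the matrix clause; c-commands the reflexive but lies outside its binding domain — cannot bind it (Principle A).
— Chloe: subject of the clause headed by 'told'; c-commands the reflexive within its binding domain — allowed (Principle A).
— Emma: object of the clause headed by 'defended'; does not c-command the reflexive — cannot bind it (Principle A).
— Karen's niece: subject of the clause headed by 'admitted'; c-commands the reflexive but lies outside its binding domain — cannot bind it (Principle A).

Chloe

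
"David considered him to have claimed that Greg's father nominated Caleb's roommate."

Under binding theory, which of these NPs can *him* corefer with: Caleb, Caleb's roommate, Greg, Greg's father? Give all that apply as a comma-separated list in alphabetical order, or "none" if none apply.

none

*him* is a pronoun; Principle B requires it to be free in its binding domain — the matrix clause.
— Caleb: possessor inside the object DP of the clause headed by 'nominated'; is c-commanded by the pronoun; coreference would bind this R-expression — blocked (Principle C).
— Caleb's roommate: object of the clause headed by 'nominated'; is c-commanded by the pronoun; coreference would bind this R-expression — blocked (Principle C).
— Greg: possessor inside the subject DP of the clause headed by 'nominated'; is c-commanded by the pronoun; coreference would bind this R-expression — blocked (Principle C).
— Greg's father: subject of the clause headed by 'nominated'; is c-commanded by the pronoun; coreference would bind this R-expression — blocked (Principle C).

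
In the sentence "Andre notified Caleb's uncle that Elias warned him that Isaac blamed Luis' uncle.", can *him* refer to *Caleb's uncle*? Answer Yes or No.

Yes

*him* is a pronoun; Principle B requires it to be free in its binding domain — the clause headed by 'warned'.
— Caleb's uncle: object of the matrix clause; c-commands the pronoun but lies outside its binding domain — allowed.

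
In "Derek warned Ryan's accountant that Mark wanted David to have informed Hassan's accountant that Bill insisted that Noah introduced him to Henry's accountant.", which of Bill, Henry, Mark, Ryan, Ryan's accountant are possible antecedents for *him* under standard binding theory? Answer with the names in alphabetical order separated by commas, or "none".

Bill, Mark, Ryan, Ryan's accountant

*him* is a pronoun; Principle B requires it to be free in its binding domain — the clause headed by 'introduced'.
— Bill: subject of the clause headed by 'insisted'; c-commands the pronoun but lies outside its binding domain — allowed.
— Henry: possessor inside the second object DP of the clause headed by 'introduced'; is c-commanded by the pronoun; coreference would bind this R-expression — blocked (Principle C).
— Mark: subject of the clause headed by 'wanted'; c-commands the pronoun but lies outside its binding domain — allowed.
— Ryan: possessor inside the object DP of the matrix clause; does not c-command the pronoun — Principle B does not apply; allowed.
— Ryan's accountant: object of the matrix clause; c-commands the pronoun but lies outside its binding domain — allowed.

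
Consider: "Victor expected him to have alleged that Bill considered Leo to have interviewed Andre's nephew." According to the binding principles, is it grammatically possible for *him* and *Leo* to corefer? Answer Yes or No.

*him* is a pronoun; Principle B requires it to be free in its binding domain — the matrix clause.
— Leo: subject of the clause headed by 'interviewed'; is c-commanded by the pronoun; coreference would bind this R-expression — blocked (Principle C).

No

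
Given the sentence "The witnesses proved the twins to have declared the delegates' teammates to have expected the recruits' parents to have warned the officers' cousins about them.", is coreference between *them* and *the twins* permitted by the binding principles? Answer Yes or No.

*them* is a pronoun; Principle B requires it to be free in its binding domain — the clause headed by 'warned'.
— the twins: subject of the clause headed by 'declared'; c-commands the pronoun but lies outside its binding domain — allowed.

Yes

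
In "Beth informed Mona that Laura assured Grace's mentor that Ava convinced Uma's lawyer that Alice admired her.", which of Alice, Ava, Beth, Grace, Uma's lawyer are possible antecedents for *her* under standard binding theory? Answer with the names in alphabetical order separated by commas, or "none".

*her* is a pronoun; Principle B requires it to be free in its binding domain — the clause headed by 'admired'.
— Alice: subject of the clause headed by 'admired'; c-commands the pronoun within its binding domain — blocked (Principle B).
— Ava: subject of the clause headed by 'convinced'; c-commands the pronoun but lies outside its binding domain — allowed.
— Beth: subject of the matrix clause; c-commands the pronoun but lies outside its binding domain — allowed.
— Grace: possessor inside the object DP of the clause headed by 'assured'; does not c-command the pronoun — Principle B does not apply; allowed.
— Uma's lawyer: object of the clause headed by 'convinced'; c-commands the pronoun but lies outside its binding domain — allowed.

Ava, Beth, Grace, Uma's lawyer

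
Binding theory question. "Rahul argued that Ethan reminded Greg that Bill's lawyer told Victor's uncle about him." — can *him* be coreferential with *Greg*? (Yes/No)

Yes

*him* is a pronoun; Principle B requires it to be free in its binding domain — the clause headed by 'told'.
— Greg: object of the clause headed by 'reminded'; c-commands the pronoun but lies outside its binding domain — allowed.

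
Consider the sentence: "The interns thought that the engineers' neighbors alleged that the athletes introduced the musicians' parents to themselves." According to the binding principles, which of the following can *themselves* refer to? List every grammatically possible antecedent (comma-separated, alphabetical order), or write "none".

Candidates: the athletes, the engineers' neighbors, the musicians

*themselves* is a reflexive; Principle A requires it to be bound within its binding domain — the clause headed by 'introduced'.
— the athletes: subject of the clause headed by 'introduced'; c-commands the reflexive within its binding domain — allowed (Principle A).
— the engineers' neighbors: subject of the clause headed by 'alleged'; c-commands the reflexive but lies outside its binding domain — cannot bind it (Principle A).
— the musicians: possessor inside the object DP of the clause headed by 'introduced'; does not c-command the reflexive — cannot bind it (Principle A).

the athletes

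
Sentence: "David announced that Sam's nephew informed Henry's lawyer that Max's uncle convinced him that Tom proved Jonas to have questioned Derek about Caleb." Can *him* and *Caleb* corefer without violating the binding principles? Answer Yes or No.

No

*Caleb* is an R-expression; Principle C requires it to be free (not bound by any c-commanding expression).
— him: object of the clause headed by 'convinced'; the pronoun c-commands the R-expression — coreference blocked (Principle C).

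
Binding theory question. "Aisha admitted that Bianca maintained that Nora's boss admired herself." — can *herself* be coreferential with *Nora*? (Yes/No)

No

*herself* is a reflexive; Principle A requires it to be bound within its binding domain — the clause headed by 'admired'.
— Nora: possessor inside the subject DP of the clause headed by 'admired'; does not c-command the reflexive — cannot bind it (Principle A).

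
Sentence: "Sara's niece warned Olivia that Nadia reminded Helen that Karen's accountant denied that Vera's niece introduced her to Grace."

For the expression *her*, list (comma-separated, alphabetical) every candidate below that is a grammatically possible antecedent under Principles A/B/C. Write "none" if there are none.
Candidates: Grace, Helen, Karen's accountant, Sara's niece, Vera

*her* is a pronoun; Principle B requires it to be free in its binding domain — the clause headed by 'introduced'.
— Grace: second object of the clause headed by 'introduced'; is c-commanded by the pronoun; coreference would bind this R-expression — blocked (Principle C).
— Helen: object of the clause headed by 'reminded'; c-commands the pronoun but lies outside its binding domain — allowed.
— Karen's accountant: subject of the clause headed by 'denied'; c-commands the pronoun but lies outside its binding domain — allowed.
— Sara's niece: subject of the matrix clause; c-commands the pronoun but lies outside its binding domain — allowed.
— Vera: possessor inside the subject DP of the clause headed by 'introduced'; does not c-command the pronoun — Principle B does not apply; allowed.

Helen, Karen's accountant, Sara's niece, Vera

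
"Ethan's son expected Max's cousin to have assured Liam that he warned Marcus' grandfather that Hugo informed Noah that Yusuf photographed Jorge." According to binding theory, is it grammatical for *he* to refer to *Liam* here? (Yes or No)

Yes

*Liam* is an R-expression; Principle C requires it to be free (not bound by any c-commanding expression).
— he: subject of the clause headed by 'warned'; the pronoun does not c-command the R-expression — coreference allowed.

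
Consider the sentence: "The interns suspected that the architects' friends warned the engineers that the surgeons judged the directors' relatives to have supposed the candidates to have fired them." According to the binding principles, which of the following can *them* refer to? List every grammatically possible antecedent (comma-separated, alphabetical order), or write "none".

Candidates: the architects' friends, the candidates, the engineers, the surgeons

*them* is a pronoun; Principle B requires it to be free in its binding domain — the clause headed by 'fired'.
— the architects' friends: subject of the clause headed by 'warned'; c-commands the pronoun but lies outside its binding domain — allowed.
— the candidates: subject of the clause headed by 'fired'; c-commands the pronoun within its binding domain — blocked (Principle B).
— the engineers: object of the clause headed by 'warned'; c-commands the pronoun but lies outside its binding domain — allowed.
— the surgeons: subject of the clause headed by 'judged'; c-commands the pronoun but lies outside its binding domain — allowed.

the architects' friends, the engineers, the surgeons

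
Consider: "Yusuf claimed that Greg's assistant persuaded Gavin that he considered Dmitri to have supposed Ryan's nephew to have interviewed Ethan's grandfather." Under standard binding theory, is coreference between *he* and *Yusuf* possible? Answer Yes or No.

Yes

*Yusuf* is an R-expression; Principle C requires it to be free (not bound by any c-commanding expression).
— he: subject of the clause headed by 'considered'; the pronoun does not c-command the R-expression — coreference allowed.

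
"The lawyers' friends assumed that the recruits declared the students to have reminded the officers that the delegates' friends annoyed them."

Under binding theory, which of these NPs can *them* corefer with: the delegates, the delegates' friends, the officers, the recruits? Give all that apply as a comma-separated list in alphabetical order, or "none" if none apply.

*them* is a pronoun; Principle B requires it to be free in its binding domain — the clause headed by 'annoyed'.
— the delegates: possessor inside the subject DP of the clause headed by 'annoyed'; does not c-command the pronoun — Principle B does not apply; allowed.
— the delegates' friends: subject of the clause headed by 'annoyed'; c-commands the pronoun within its binding domain — blocked (Principle B).
— the officers: object of the clause headed by 'reminded'; c-commands the pronoun but lies outside its binding domain — allowed.
— the recruits: subject of the clause headed by 'declared'; c-commands the pronoun but lies outside its binding domain — allowed.

the delegates, the officers, the recruits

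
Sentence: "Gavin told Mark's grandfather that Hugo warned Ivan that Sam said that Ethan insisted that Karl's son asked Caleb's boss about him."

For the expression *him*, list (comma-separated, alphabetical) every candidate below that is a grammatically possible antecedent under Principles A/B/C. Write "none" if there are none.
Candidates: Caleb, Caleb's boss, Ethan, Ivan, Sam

*him* is a pronoun; Principle B requires it to be free in its binding domain — the clause headed by 'asked'.
— Caleb: possessor inside the object DP of the clause headed by 'asked'; does not c-command the pronoun — Principle B does not apply; allowed.
— Caleb's boss: object of the clause headed by 'asked'; c-commands the pronoun within its binding domain — blocked (Principle B).
— Ethan: subject of the clause headed by 'insisted'; c-commands the pronoun but lies outside its binding domain — allowed.
— Ivan: object of the clause headed by 'warned'; c-commands the pronoun but lies outside its binding domain — allowed.
— Sam: subject of the clause headed by 'said'; c-commands the pronoun but lies outside its binding domain — allowed.

Caleb, Ethan, Ivan, Sam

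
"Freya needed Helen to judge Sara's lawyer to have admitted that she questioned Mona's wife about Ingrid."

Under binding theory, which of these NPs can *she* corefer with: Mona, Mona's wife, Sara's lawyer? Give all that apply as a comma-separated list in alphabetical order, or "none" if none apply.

Sara's lawyer

*she* is a pronoun; Principle B requires it to be free in its binding domain — the clause headed by 'questioned'.
— Mona: possessor inside the object DP of the clause headed by 'questioned'; is c-commanded by the pronoun; coreference would bind this R-expression — blocked (Principle C).
— Mona's wife: object of the clause headed by 'questioned'; is c-commanded by the pronoun; coreference would bind this R-expression — blocked (Principle C).
— Sara's lawyer: subject of the clause headed by 'admitted'; c-commands the pronoun but lies outside its binding domain — allowed.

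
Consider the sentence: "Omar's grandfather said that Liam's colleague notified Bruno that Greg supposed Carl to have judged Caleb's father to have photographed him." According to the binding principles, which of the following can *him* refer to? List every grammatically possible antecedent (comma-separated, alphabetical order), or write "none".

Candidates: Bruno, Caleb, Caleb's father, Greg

Bruno, Caleb, Greg

*him* is a pronoun; Principle B requires it to be free in its binding domain — the clause headed by 'photographed'.
— Bruno: object of the clause headed by 'notified'; c-commands the pronoun but lies outside its binding domain — allowed.
— Caleb: possessor inside the subject DP of the clause headed by 'photographed'; does not c-command the pronoun — Principle B does not apply; allowed.
— Caleb's father: subject of the clause headed by 'photographed'; c-commands the pronoun within its binding domain — blocked (Principle B).
— Greg: subject of the clause headed by 'supposed'; c-commands the pronoun but lies outside its binding domain — allowed.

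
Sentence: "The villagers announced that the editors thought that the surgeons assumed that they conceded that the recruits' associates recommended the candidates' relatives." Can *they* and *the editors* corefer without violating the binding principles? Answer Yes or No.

*the editors* is an R-expression; Principle C requires it to be free (not bound by any c-commanding expression).
— they: subject of the clause headed by 'conceded'; the pronoun does not c-command the R-expression — coreference allowed.

Yes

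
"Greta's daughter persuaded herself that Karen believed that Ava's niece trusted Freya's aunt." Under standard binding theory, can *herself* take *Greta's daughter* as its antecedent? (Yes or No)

Yes

*herself* is a reflexive; Principle A requires it to be bound within its binding domain — the matrix clause.
— Greta's daughter: subject of the matrix clause; c-commands the reflexive within its binding domain — allowed (Principle A).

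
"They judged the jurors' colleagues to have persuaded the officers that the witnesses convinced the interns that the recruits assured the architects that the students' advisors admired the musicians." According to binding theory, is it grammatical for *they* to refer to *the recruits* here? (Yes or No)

*the recruits* is an R-expression; Principle C requires it to be free (not bound by any c-commanding expression).
— they: subject of the matrix clause; the pronoun c-commands the R-expression — coreference blocked (Principle C).

No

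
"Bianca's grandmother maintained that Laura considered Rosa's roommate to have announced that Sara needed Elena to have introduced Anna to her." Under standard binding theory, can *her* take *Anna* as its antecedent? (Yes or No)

*her* is a pronoun; Principle B requires it to be free in its binding domain — the clause headed by 'introduced'.
— Anna: object of the clause headed by 'introduced'; c-commands the pronoun within its binding domain — blocked (Principle B).

No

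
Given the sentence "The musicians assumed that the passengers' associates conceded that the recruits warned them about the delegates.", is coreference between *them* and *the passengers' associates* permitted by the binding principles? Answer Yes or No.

Yes

*them* is a pronoun; Principle B requires it to be free in its binding domain — the clause headed by 'warned'.
— the passengers' associates: subject of the clause headed by 'conceded'; c-commands the pronoun but lies outside its binding domain — allowed.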